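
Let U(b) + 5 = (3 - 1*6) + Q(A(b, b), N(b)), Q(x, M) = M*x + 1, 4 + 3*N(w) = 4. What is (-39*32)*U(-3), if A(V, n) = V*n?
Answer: 8736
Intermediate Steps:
N(w) = 0 (N(w) = -4/3 + (1/3)*4 = -4/3 + 4/3 = 0)
Q(x, M) = 1 + M*x
U(b) = -7 (U(b) = -5 + ((3 - 1*6) + (1 + 0*(b*b))) = -5 + ((3 - 6) + (1 + 0*b**2)) = -5 + (-3 + (1 + 0)) = -5 + (-3 + 1) = -5 - 2 = -7)
(-39*32)*U(-3) = -39*32*(-7) = -1248*(-7) = 8736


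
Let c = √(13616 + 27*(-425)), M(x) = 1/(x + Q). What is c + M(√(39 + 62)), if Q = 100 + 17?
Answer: 117/13588 + √2141 - √101/13588 ≈ 46.279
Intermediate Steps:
Q = 117
M(x) = 1/(117 + x) (M(x) = 1/(x + 117) = 1/(117 + x))
c = √2141 (c = √(13616 - 11475) = √2141 ≈ 46.271)
c + M(√(39 + 62)) = √2141 + 1/(117 + √(39 + 62)) = √2141 + 1/(117 + √101)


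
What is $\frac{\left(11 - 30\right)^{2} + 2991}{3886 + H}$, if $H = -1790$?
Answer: $\frac{419}{262} \approx 1.5992$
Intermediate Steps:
$\frac{\left(11 - 30\right)^{2} + 2991}{3886 + H} = \frac{\left(11 - 30\right)^{2} + 2991}{3886 - 1790} = \frac{\left(-19\right)^{2} + 2991}{2096} = \left(361 + 2991\right) \frac{1}{2096} = 3352 \cdot \frac{1}{2096} = \frac{419}{262}$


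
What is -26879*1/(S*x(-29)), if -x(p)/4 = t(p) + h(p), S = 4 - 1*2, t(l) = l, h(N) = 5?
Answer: -26879/192 ≈ -139.99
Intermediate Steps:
S = 2 (S = 4 - 2 = 2)
x(p) = -20 - 4*p (x(p) = -4*(p + 5) = -4*(5 + p) = -20 - 4*p)
-26879*1/(S*x(-29)) = -26879*1/(2*(-20 - 4*(-29))) = -26879*1/(2*(-20 + 116)) = -26879/(2*96) = -26879/192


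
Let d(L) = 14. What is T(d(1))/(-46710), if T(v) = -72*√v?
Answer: 4*√14/2595 ≈ 0.0057675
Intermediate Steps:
T(d(1))/(-46710) = -72*√14/(-46710) = -72*√14*(-1/46710) = 4*√14/2595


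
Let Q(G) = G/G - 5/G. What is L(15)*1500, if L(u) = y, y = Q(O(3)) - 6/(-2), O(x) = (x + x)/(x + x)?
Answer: -1500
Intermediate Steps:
O(x) = 1 (O(x) = (2*x)/((2*x)) = (2*x)*(1/(2*x)) = 1)
Q(G) = 1 - 5/G
y = -1 (y = (-5 + 1)/1 - 6/(-2) = 1*(-4) - 6*(-1)/2 = -4 - 1*(-3) = -4 + 3 = -1)
L(u) = -1
L(15)*1500 = -1*1500 = -1500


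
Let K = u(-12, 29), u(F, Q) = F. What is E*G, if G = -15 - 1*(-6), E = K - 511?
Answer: 4707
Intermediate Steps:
K = -12
E = -523 (E = -12 - 511 = -523)
G = -9 (G = -15 + 6 = -9)
E*G = -523*(-9) = 4707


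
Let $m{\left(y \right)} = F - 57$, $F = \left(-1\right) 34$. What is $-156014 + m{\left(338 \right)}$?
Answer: $-156105$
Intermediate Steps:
$F = -34$
$m{\left(y \right)} = -91$ ($m{\left(y \right)} = -34 - 57 = -91$)
$-156014 + m{\left(338 \right)} = -156014 - 91 = -156105$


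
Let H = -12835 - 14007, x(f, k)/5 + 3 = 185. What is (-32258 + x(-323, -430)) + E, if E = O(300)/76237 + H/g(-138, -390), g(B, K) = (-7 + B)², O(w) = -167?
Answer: -50249223797629/1602882925 ≈ -31349.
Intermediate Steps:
x(f, k) = 910 (x(f, k) = -15 + 5*185 = -15 + 925 = 910)
H = -26842
E = -2049864729/1602882925 (E = -167/76237 - 26842/(-7 - 138)² = -167*1/76237 - 26842/((-145)²) = -167/76237 - 26842/21025 = -2049864729/1602882925 ≈ -1.2789)
(-32258 + x(-323, -430)) + E = (-32258 + 910) - 2049864729/1602882925 = -31348 - 2049864729/1602882925 = -50249223797629/1602882925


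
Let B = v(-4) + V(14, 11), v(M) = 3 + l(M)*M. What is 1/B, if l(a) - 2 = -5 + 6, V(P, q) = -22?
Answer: -1/31 ≈ -0.032258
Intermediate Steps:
l(a) = 3 (l(a) = 2 + (-5 + 6) = 2 + 1 = 3)
v(M) = 3 + 3*M
B = -31 (B = (3 + 3*(-4)) - 22 = (3 - 12) - 22 = -9 - 22 = -31)
1/B = 1/(-31) = -1/31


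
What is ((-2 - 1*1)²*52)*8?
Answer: 3744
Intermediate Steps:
((-2 - 1*1)²*52)*8 = ((-2 - 1)²*52)*8 = ((-3)²*52)*8 = (9*52)*8 = 468*8 = 3744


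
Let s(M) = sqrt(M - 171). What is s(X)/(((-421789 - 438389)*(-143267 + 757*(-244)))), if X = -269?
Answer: I*sqrt(110)/141058439775 ≈ 7.4353e-11*I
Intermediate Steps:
s(M) = sqrt(-171 + M)
s(X)/(((-421789 - 438389)*(-143267 + 757*(-244)))) = sqrt(-171 - 269)/(((-421789 - 438389)*(-143267 + 757*(-244)))) = sqrt(-440)/((-860178*(-143267 - 184708))) = (2*I*sqrt(110))/((-860178*(-327975))) = (2*I*sqrt(110))/282116879550 = (2*I*sqrt(110))*(1/282116879550) = I*sqrt(110)/141058439775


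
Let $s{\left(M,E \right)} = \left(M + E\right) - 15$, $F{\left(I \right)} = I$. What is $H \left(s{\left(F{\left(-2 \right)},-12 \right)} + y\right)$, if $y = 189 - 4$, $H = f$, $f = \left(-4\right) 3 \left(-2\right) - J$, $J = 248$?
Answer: $-34944$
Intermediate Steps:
$s{\left(M,E \right)} = -15 + E + M$ ($s{\left(M,E \right)} = \left(E + M\right) - 15 = -15 + E + M$)
$f = -224$ ($f = \left(-4\right) 3 \left(-2\right) - 248 = \left(-12\right) \left(-2\right) - 248 = 24 - 248 = -224$)
$H = -224$
$y = 185$
$H \left(s{\left(F{\left(-2 \right)},-12 \right)} + y\right) = - 224 \left(\left(-15 - 12 - 2\right) + 185\right) = - 224 \left(-29 + 185\right) = \left(-224\right) 156 = -34944$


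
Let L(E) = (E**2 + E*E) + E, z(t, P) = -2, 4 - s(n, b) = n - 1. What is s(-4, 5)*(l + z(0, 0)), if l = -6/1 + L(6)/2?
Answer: 279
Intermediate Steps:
s(n, b) = 5 - n (s(n, b) = 4 - (n - 1) = 4 - (-1 + n) = 4 + (1 - n) = 5 - n)
L(E) = E + 2*E**2 (L(E) = (E**2 + E**2) + E = 2*E**2 + E = E + 2*E**2)
l = 33 (l = -6/1 + (6*(1 + 2*6))/2 = -6*1 + (6*(1 + 12))*(1/2) = -6 + (6*13)*(1/2) = -6 + 78*(1/2) = -6 + 39 = 33)
s(-4, 5)*(l + z(0, 0)) = (5 - 1*(-4))*(33 - 2) = (5 + 4)*31 = 9*31 = 279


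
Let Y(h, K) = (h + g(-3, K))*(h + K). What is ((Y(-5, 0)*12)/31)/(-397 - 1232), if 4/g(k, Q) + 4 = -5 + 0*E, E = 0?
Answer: -980/151497 ≈ -0.0064688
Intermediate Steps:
g(k, Q) = -4/9 (g(k, Q) = 4/(-4 + (-5 + 0*0)) = 4/(-4 + (-5 + 0)) = 4/(-4 - 5) = 4/(-9) = 4*(-⅑) = -4/9)
Y(h, K) = (-4/9 + h)*(K + h) (Y(h, K) = (h - 4/9)*(h + K) = (-4/9 + h)*(K + h))
((Y(-5, 0)*12)/31)/(-397 - 1232) = ((((-5)² - 4/9*0 - 4/9*(-5) + 0*(-5))*12)/31)/(-397 - 1232) = (((25 + 0 + 20/9 + 0)*12)*(1/31))/(-1629) = (((245/9)*12)*(1/31))*(-1/1629) = ((980/3)*(1/31))*(-1/1629) = (980/93)*(-1/1629) = -980/151497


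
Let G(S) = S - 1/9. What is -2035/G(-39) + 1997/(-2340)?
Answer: 958049/18720 ≈ 51.178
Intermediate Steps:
G(S) = -1/9 + S (G(S) = S - 1*1/9 = S - 1/9 = -1/9 + S)
-2035/G(-39) + 1997/(-2340) = -2035/(-1/9 - 39) + 1997/(-2340) = -2035/(-352/9) + 1997*(-1/2340) = -2035*(-9/352) - 1997/2340 = 1665/32 - 1997/2340 = 958049/18720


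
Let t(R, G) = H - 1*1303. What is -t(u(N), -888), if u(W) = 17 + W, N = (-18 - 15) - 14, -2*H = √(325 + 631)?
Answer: 1303 + √239 ≈ 1318.5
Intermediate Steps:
H = -√239 (H = -√(325 + 631)/2 = -√239 ≈ -15.460)
N = -47 (N = -33 - 14 = -47)
t(R, G) = -1303 - √239 (t(R, G) = -√239 - 1*1303 = -√239 - 1303 = -1303 - √239)
-t(u(N), -888) = -(-1303 - √239) = 1303 + √239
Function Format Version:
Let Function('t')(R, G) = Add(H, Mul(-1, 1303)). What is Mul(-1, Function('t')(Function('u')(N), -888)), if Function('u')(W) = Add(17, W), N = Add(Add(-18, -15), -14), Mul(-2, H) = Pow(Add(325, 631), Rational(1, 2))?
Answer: Add(1303, Pow(239, Rational(1, 2))) ≈ 1318.5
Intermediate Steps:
H = Mul(-1, Pow(239, Rational(1, 2))) (H = Mul(Rational(-1, 2), Pow(Add(325, 631), Rational(1, 2))) = Mul(Rational(-1, 2), Pow(956, Rational(1, 2))) = Mul(Rational(-1, 2), Mul(2, Pow(239, Rational(1, 2)))) = Mul(-1, Pow(239, Rational(1, 2))) ≈ -15.460)
N = -47 (N = Add(-33, -14) = -47)
Function('t')(R, G) = Add(-1303, Mul(-1, Pow(239, Rational(1, 2)))) (Function('t')(R, G) = Add(Mul(-1, Pow(239, Rational(1, 2))), Mul(-1, 1303)) = Add(Mul(-1, Pow(239, Rational(1, 2))), -1303) = Add(-1303, Mul(-1, Pow(239, Rational(1, 2)))))
Mul(-1, Function('t')(Function('u')(N), -888)) = Mul(-1, Add(-1303, Mul(-1, Pow(239, Rational(1, 2))))) = Add(1303, Pow(239, Rational(1, 2)))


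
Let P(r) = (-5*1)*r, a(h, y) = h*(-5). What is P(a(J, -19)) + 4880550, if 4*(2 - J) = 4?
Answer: 4880575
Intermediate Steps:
J = 1 (J = 2 - 1/4*4 = 2 - 1 = 1)
a(h, y) = -5*h
P(r) = -5*r
P(a(J, -19)) + 4880550 = -(-25) + 4880550 = -5*(-5) + 4880550 = 25 + 4880550 = 4880575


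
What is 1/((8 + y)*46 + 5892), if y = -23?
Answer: 1/5202 ≈ 0.00019223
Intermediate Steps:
1/((8 + y)*46 + 5892) = 1/((8 - 23)*46 + 5892) = 1/(-15*46 + 5892) = 1/(-690 + 5892) = 1/5202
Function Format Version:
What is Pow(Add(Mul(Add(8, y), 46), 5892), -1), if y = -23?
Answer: Rational(1, 5202) ≈ 0.00019223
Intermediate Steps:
Pow(Add(Mul(Add(8, y), 46), 5892), -1) = Pow(Add(Mul(Add(8, -23), 46), 5892), -1) = Pow(Add(Mul(-15, 46), 5892), -1) = Pow(Add(-690, 5892), -1) = Pow(5202, -1) = Rational(1, 5202)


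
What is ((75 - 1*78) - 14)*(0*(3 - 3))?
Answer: 0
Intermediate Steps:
((75 - 1*78) - 14)*(0*(3 - 3)) = ((75 - 78) - 14)*(0*0) = (-3 - 14)*0 = -17*0 = 0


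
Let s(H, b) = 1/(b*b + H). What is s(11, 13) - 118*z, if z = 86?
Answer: -1826639/180 ≈ -10148.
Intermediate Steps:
s(H, b) = 1/(H + b**2) (s(H, b) = 1/(b**2 + H) = 1/(H + b**2))
s(11, 13) - 118*z = 1/(11 + 13**2) - 118*86 = 1/(11 + 169) - 10148 = 1/180 - 10148 = -1826639/180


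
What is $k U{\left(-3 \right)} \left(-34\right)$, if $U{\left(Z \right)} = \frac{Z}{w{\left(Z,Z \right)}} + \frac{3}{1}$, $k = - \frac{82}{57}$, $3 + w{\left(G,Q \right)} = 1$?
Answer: $\frac{4182}{19} \approx 220.11$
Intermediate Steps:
$w{\left(G,Q \right)} = -2$ ($w{\left(G,Q \right)} = -3 + 1 = -2$)
$k = - \frac{82}{57}$ ($k = \left(-82\right) \frac{1}{57} = - \frac{82}{57} \approx -1.4386$)
$U{\left(Z \right)} = 3 - \frac{Z}{2}$ ($U{\left(Z \right)} = \frac{Z}{-2} + \frac{3}{1} = Z \left(- \frac{1}{2}\right) + 3 \cdot 1 = - \frac{Z}{2} + 3 = 3 - \frac{Z}{2}$)
$k U{\left(-3 \right)} \left(-34\right) = - \frac{82 \left(3 - - \frac{3}{2}\right)}{57} \left(-34\right) = - \frac{82 \left(3 + \frac{3}{2}\right)}{57} \left(-34\right) = \left(- \frac{82}{57}\right) \frac{9}{2} \left(-34\right) = \left(- \frac{123}{19}\right) \left(-34\right) = \frac{4182}{19}$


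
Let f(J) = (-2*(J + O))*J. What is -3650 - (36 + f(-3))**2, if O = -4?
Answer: -3686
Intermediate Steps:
f(J) = J*(8 - 2*J) (f(J) = (-2*(J - 4))*J = (-2*(-4 + J))*J = (8 - 2*J)*J = J*(8 - 2*J))
-3650 - (36 + f(-3))**2 = -3650 - (36 + 2*(-3)*(4 - 1*(-3)))**2 = -3650 - (36 + 2*(-3)*(4 + 3))**2 = -3650 - (36 + 2*(-3)*7)**2 = -3650 - (36 - 42)**2 = -3650 - 1*(-6)**2 = -3650 - 1*36 = -3650 - 36 = -3686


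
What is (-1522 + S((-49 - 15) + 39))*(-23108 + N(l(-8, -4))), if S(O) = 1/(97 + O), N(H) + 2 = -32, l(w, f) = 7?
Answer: 422661631/12 ≈ 3.5222e+7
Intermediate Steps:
N(H) = -34 (N(H) = -2 - 32 = -34)
(-1522 + S((-49 - 15) + 39))*(-23108 + N(l(-8, -4))) = (-1522 + 1/(97 + ((-49 - 15) + 39)))*(-23108 - 34) = (-1522 + 1/(97 + (-64 + 39)))*(-23142) = (-1522 + 1/(97 - 25))*(-23142) = (-1522 + 1/72)*(-23142) = -109583/72*(-23142) = 422661631/12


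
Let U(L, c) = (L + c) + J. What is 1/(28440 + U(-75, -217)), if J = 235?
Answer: 1/28383 ≈ 3.5232e-5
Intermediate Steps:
U(L, c) = 235 + L + c (U(L, c) = (L + c) + 235 = 235 + L + c)
1/(28440 + U(-75, -217)) = 1/(28440 + (235 - 75 - 217)) = 1/(28440 - 57) = 1/28383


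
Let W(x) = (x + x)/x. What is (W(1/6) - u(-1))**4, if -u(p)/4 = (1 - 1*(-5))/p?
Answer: 234256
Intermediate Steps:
u(p) = -24/p (u(p) = -4*(1 - 1*(-5))/p = -4*(1 + 5)/p = -24/p)
W(x) = 2 (W(x) = (2*x)/x = 2)
(W(1/6) - u(-1))**4 = (2 - (-24)/(-1))**4 = (2 - (-24)*(-1))**4 = (2 - 1*24)**4 = (2 - 24)**4 = (-22)**4 = 234256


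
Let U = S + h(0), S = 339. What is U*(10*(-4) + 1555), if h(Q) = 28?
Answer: 556005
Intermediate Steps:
U = 367 (U = 339 + 28 = 367)
U*(10*(-4) + 1555) = 367*(10*(-4) + 1555) = 367*(-40 + 1555) = 367*1515 = 556005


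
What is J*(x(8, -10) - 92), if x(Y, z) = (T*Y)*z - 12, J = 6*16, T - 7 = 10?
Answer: -140544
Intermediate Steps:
T = 17 (T = 7 + 10 = 17)
J = 96
x(Y, z) = -12 + 17*Y*z (x(Y, z) = (17*Y)*z - 12 = 17*Y*z - 12 = -12 + 17*Y*z)
J*(x(8, -10) - 92) = 96*((-12 + 17*8*(-10)) - 92) = 96*((-12 - 1360) - 92) = 96*(-1372 - 92) = 96*(-1464) = -140544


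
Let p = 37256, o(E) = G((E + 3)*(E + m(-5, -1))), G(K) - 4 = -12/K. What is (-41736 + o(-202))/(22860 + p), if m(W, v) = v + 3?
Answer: -415233403/598154200 ≈ -0.69419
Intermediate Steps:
m(W, v) = 3 + v
G(K) = 4 - 12/K
o(E) = 4 - 12/((2 + E)*(3 + E)) (o(E) = 4 - 12*1/((E + 3)*(E + (3 - 1))) = 4 - 12*1/((3 + E)*(E + 2)) = 4 - 12*1/((2 + E)*(3 + E)) = 4 - 12/((2 + E)*(3 + E)))
(-41736 + o(-202))/(22860 + p) = (-41736 + 4*(3 + (-202)² + 5*(-202))/(6 + (-202)² + 5*(-202)))/(22860 + 37256) = (-41736 + 4*(3 + 40804 - 1010)/(6 + 40804 - 1010))/60116 = (-41736 + 4*39797/39800)*(1/60116) = (-41736 + 4*(1/39800)*39797)*(1/60116) = (-41736 + 39797/9950)*(1/60116) = -415233403/9950*1/60116 = -415233403/598154200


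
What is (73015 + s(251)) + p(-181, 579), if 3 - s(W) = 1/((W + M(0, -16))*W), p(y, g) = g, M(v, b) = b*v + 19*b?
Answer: 979060892/13303 ≈ 73597.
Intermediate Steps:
M(v, b) = 19*b + b*v
s(W) = 3 - 1/(W*(-304 + W)) (s(W) = 3 - 1/((W - 16*(19 + 0))*W) = 3 - 1/((W - 16*19)*W) = 3 - 1/((W - 304)*W) = 3 - 1/((-304 + W)*W) = 3 - 1/(W*(-304 + W)))
(73015 + s(251)) + p(-181, 579) = (73015 + (-1 - 912*251 + 3*251²)/(251*(-304 + 251))) + 579 = (73015 + (1/251)*(-1 - 228912 + 3*63001)/(-53)) + 579 = (73015 + (1/251)*(-1/53)*(-1 - 228912 + 189003)) + 579 = (73015 + (1/251)*(-1/53)*(-39910)) + 579 = (73015 + 39910/13303) + 579 = 971358455/13303 + 579 = 979060892/13303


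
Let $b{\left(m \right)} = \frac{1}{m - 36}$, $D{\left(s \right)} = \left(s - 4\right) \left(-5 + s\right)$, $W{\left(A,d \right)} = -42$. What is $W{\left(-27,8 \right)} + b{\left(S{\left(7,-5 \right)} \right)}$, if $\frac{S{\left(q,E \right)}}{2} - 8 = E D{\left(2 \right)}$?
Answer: $- \frac{3361}{80} \approx -42.013$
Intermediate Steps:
$D{\left(s \right)} = \left(-5 + s\right) \left(-4 + s\right)$ ($D{\left(s \right)} = \left(-4 + s\right) \left(-5 + s\right) = \left(-5 + s\right) \left(-4 + s\right)$)
$S{\left(q,E \right)} = 16 + 12 E$ ($S{\left(q,E \right)} = 16 + 2 E \left(20 + 2^{2} - 18\right) = 16 + 2 E \left(20 + 4 - 18\right) = 16 + 2 E 6 = 16 + 2 \cdot 6 E = 16 + 12 E$)
$b{\left(m \right)} = \frac{1}{-36 + m}$
$W{\left(-27,8 \right)} + b{\left(S{\left(7,-5 \right)} \right)} = -42 + \frac{1}{-36 + \left(16 + 12 \left(-5\right)\right)} = -42 + \frac{1}{-36 + \left(16 - 60\right)} = -42 + \frac{1}{-36 - 44} = -42 + \frac{1}{-80} = -42 - \frac{1}{80} = - \frac{3361}{80}$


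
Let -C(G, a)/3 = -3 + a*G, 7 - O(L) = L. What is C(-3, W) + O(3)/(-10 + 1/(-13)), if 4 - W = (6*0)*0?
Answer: 5843/131 ≈ 44.603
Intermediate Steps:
O(L) = 7 - L
W = 4 (W = 4 - 6*0*0 = 4 - 0*0 = 4 - 1*0 = 4 + 0 = 4)
C(G, a) = 9 - 3*G*a (C(G, a) = -3*(-3 + a*G) = -3*(-3 + G*a) = 9 - 3*G*a)
C(-3, W) + O(3)/(-10 + 1/(-13)) = (9 - 3*(-3)*4) + (7 - 1*3)/(-10 + 1/(-13)) = (9 + 36) + (7 - 3)/(-10 - 1/13) = 45 + 4/(-131/13) = 45 + 4*(-13/131) = 45 - 52/131 = 5843/131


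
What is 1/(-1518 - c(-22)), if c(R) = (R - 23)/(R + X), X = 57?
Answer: -7/10617 ≈ -0.00065932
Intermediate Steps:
c(R) = (-23 + R)/(57 + R) (c(R) = (R - 23)/(R + 57) = (-23 + R)/(57 + R))
1/(-1518 - c(-22)) = 1/(-1518 - (-23 - 22)/(57 - 22)) = 1/(-1518 - (-45)/35) = 1/(-1518 - 1*(-9/7)) = 1/(-1518 + 9/7) = 1/(-10617/7) = -7/10617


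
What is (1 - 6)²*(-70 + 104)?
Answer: 850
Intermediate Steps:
(1 - 6)²*(-70 + 104) = (-5)²*34 = 25*34 = 850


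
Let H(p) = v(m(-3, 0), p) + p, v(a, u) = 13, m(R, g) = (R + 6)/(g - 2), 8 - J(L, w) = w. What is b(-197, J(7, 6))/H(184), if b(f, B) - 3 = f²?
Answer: 38812/197 ≈ 197.02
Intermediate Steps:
J(L, w) = 8 - w
m(R, g) = (6 + R)/(-2 + g)
b(f, B) = 3 + f²
H(p) = 13 + p
b(-197, J(7, 6))/H(184) = (3 + (-197)²)/(13 + 184) = (3 + 38809)/197 = 38812*(1/197) = 38812/197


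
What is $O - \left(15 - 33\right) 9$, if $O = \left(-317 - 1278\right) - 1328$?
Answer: $-2761$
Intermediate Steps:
$O = -2923$ ($O = -1595 - 1328 = -2923$)
$O - \left(15 - 33\right) 9 = -2923 - \left(15 - 33\right) 9 = -2923 - \left(-18\right) 9 = -2923 - -162 = -2923 + 162 = -2761$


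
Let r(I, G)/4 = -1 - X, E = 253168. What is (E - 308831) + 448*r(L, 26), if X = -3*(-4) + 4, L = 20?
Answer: -86127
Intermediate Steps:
X = 16 (X = 12 + 4 = 16)
r(I, G) = -68 (r(I, G) = 4*(-1 - 1*16) = 4*(-1 - 16) = 4*(-17) = -68)
(E - 308831) + 448*r(L, 26) = (253168 - 308831) + 448*(-68) = -55663 - 30464 = -86127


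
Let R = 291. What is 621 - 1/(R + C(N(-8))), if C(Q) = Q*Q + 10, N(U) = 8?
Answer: 226664/365 ≈ 621.00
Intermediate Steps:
C(Q) = 10 + Q**2 (C(Q) = Q**2 + 10 = 10 + Q**2)
621 - 1/(R + C(N(-8))) = 621 - 1/(291 + (10 + 8**2)) = 621 - 1/(291 + (10 + 64)) = 621 - 1/(291 + 74) = 621 - 1/365 = 226664/365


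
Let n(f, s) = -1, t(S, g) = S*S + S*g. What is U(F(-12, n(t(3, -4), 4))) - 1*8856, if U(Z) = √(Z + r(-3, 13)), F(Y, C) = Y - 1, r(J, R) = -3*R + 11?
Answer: -8856 + I*√41 ≈ -8856.0 + 6.4031*I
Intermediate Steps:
t(S, g) = S² + S*g
r(J, R) = 11 - 3*R
F(Y, C) = -1 + Y
U(Z) = √(-28 + Z) (U(Z) = √(Z + (11 - 3*13)) = √(Z + (11 - 39)) = √(Z - 28) = √(-28 + Z))
U(F(-12, n(t(3, -4), 4))) - 1*8856 = √(-28 + (-1 - 12)) - 1*8856 = √(-28 - 13) - 8856 = √(-41) - 8856 = I*√41 - 8856 = -8856 + I*√41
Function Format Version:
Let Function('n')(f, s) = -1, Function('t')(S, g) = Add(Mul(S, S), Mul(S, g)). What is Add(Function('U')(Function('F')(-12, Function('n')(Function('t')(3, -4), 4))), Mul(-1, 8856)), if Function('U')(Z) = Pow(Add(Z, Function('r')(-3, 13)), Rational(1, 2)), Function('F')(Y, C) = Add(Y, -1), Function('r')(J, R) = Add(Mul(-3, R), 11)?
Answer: Add(-8856, Mul(I, Pow(41, Rational(1, 2)))) ≈ Add(-8856.0, Mul(6.4031, I))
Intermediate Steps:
Function('t')(S, g) = Add(Pow(S, 2), Mul(S, g))
Function('r')(J, R) = Add(11, Mul(-3, R))
Function('F')(Y, C) = Add(-1, Y)
Function('U')(Z) = Pow(Add(-28, Z), Rational(1, 2)) (Function('U')(Z) = Pow(Add(Z, Add(11, Mul(-3, 13))), Rational(1, 2)) = Pow(Add(Z, Add(11, -39)), Rational(1, 2)) = Pow(Add(Z, -28), Rational(1, 2)) = Pow(Add(-28, Z), Rational(1, 2)))
Add(Function('U')(Function('F')(-12, Function('n')(Function('t')(3, -4), 4))), Mul(-1, 8856)) = Add(Pow(Add(-28, Add(-1, -12)), Rational(1, 2)), Mul(-1, 8856)) = Add(Pow(Add(-28, -13), Rational(1, 2)), -8856) = Add(Pow(-41, Rational(1, 2)), -8856) = Add(Mul(I, Pow(41, Rational(1, 2))), -8856) = Add(-8856, Mul(I, Pow(41, Rational(1, 2))))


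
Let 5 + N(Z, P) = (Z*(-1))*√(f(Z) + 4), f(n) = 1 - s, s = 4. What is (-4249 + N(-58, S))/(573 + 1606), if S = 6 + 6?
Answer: -4196/2179 ≈ -1.9257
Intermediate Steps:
S = 12
f(n) = -3 (f(n) = 1 - 1*4 = 1 - 4 = -3)
N(Z, P) = -5 - Z (N(Z, P) = -5 + (Z*(-1))*√(-3 + 4) = -5 + (-Z)*√1 = -5 - Z*1 = -5 - Z)
(-4249 + N(-58, S))/(573 + 1606) = (-4249 + (-5 - 1*(-58)))/(573 + 1606) = (-4249 + (-5 + 58))/2179 = (-4249 + 53)*(1/2179) = -4196*1/2179 = -4196/2179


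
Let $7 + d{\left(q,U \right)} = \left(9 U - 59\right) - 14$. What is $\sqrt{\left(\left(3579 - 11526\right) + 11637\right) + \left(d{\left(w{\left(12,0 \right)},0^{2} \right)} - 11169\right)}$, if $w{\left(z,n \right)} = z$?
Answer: $i \sqrt{7559} \approx 86.943 i$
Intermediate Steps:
$d{\left(q,U \right)} = -80 + 9 U$ ($d{\left(q,U \right)} = -7 + \left(\left(9 U - 59\right) - 14\right) = -7 + \left(\left(-59 + 9 U\right) - 14\right) = -7 + \left(-73 + 9 U\right) = -80 + 9 U$)
$\sqrt{\left(\left(3579 - 11526\right) + 11637\right) + \left(d{\left(w{\left(12,0 \right)},0^{2} \right)} - 11169\right)} = \sqrt{\left(\left(3579 - 11526\right) + 11637\right) - \left(11249 + 0\right)} = \sqrt{\left(-7947 + 11637\right) + \left(\left(-80 + 9 \cdot 0\right) - 11169\right)} = \sqrt{3690 + \left(\left(-80 + 0\right) - 11169\right)} = \sqrt{3690 - 11249} = \sqrt{-7559} = i \sqrt{7559}$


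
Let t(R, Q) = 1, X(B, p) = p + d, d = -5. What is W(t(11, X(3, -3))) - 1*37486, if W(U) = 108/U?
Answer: -37378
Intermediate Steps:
X(B, p) = -5 + p (X(B, p) = p - 5 = -5 + p)
W(t(11, X(3, -3))) - 1*37486 = 108/1 - 1*37486 = 108*1 - 37486 = 108 - 37486 = -37378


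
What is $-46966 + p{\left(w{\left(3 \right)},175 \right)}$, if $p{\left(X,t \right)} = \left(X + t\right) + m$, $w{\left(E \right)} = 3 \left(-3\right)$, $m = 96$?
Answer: $-46704$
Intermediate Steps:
$w{\left(E \right)} = -9$
$p{\left(X,t \right)} = 96 + X + t$ ($p{\left(X,t \right)} = \left(X + t\right) + 96 = 96 + X + t$)
$-46966 + p{\left(w{\left(3 \right)},175 \right)} = -46966 + \left(96 - 9 + 175\right) = -46966 + 262 = -46704$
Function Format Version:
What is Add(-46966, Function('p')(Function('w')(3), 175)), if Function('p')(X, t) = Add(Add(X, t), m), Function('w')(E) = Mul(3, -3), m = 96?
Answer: -46704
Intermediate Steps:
Function('w')(E) = -9
Function('p')(X, t) = Add(96, X, t) (Function('p')(X, t) = Add(Add(X, t), 96) = Add(96, X, t))
Add(-46966, Function('p')(Function('w')(3), 175)) = Add(-46966, Add(96, -9, 175)) = Add(-46966, 262) = -46704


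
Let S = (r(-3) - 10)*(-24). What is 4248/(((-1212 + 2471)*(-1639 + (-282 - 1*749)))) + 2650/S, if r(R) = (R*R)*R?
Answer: 742023523/248753220 ≈ 2.9830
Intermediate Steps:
r(R) = R³ (r(R) = R²*R = R³)
S = 888 (S = ((-3)³ - 10)*(-24) = (-27 - 10)*(-24) = -37*(-24) = 888)
4248/(((-1212 + 2471)*(-1639 + (-282 - 1*749)))) + 2650/S = 4248/(((-1212 + 2471)*(-1639 + (-282 - 1*749)))) + 2650/888 = 4248/((1259*(-1639 + (-282 - 749)))) + 2650*(1/888) = 4248/((1259*(-1639 - 1031))) + 1325/444 = 4248/((1259*(-2670))) + 1325/444 = 4248/(-3361530) + 1325/444 = 4248*(-1/3361530) + 1325/444 = -708/560255 + 1325/444 = 742023523/248753220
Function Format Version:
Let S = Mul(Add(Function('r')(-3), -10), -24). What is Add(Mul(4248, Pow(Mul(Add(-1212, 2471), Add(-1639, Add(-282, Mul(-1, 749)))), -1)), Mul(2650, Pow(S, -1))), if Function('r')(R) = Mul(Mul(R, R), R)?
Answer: Rational(742023523, 248753220) ≈ 2.9830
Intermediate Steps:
Function('r')(R) = Pow(R, 3) (Function('r')(R) = Mul(Pow(R, 2), R) = Pow(R, 3))
S = 888 (S = Mul(Add(Pow(-3, 3), -10), -24) = Mul(Add(-27, -10), -24) = Mul(-37, -24) = 888)
Add(Mul(4248, Pow(Mul(Add(-1212, 2471), Add(-1639, Add(-282, Mul(-1, 749)))), -1)), Mul(2650, Pow(S, -1))) = Add(Mul(4248, Pow(Mul(Add(-1212, 2471), Add(-1639, Add(-282, Mul(-1, 749)))), -1)), Mul(2650, Pow(888, -1))) = Add(Mul(4248, Pow(Mul(1259, Add(-1639, Add(-282, -749))), -1)), Mul(2650, Rational(1, 888))) = Add(Mul(4248, Pow(Mul(1259, Add(-1639, -1031)), -1)), Rational(1325, 444)) = Add(Mul(4248, Pow(Mul(1259, -2670), -1)), Rational(1325, 444)) = Add(Mul(4248, Pow(-3361530, -1)), Rational(1325, 444)) = Add(Mul(4248, Rational(-1, 3361530)), Rational(1325, 444)) = Add(Rational(-708, 560255), Rational(1325, 444)) = Rational(742023523, 248753220)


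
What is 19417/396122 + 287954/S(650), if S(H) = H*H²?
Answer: 1361614634847/27196251062500 ≈ 0.050066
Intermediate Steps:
S(H) = H³
19417/396122 + 287954/S(650) = 19417/396122 + 287954/(650³) = 19417*(1/396122) + 287954/274625000 = 19417/396122 + 287954*(1/274625000) = 19417/396122 + 143977/137312500 = 1361614634847/27196251062500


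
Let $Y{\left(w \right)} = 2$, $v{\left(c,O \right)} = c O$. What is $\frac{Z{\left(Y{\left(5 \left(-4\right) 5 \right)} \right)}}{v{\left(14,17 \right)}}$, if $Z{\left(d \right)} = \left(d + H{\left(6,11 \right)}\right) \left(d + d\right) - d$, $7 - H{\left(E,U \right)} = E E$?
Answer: $- \frac{55}{119} \approx -0.46218$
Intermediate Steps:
$v{\left(c,O \right)} = O c$
$H{\left(E,U \right)} = 7 - E^{2}$ ($H{\left(E,U \right)} = 7 - E E = 7 - E^{2}$)
$Z{\left(d \right)} = - d + 2 d \left(-29 + d\right)$ ($Z{\left(d \right)} = \left(d + \left(7 - 6^{2}\right)\right) \left(d + d\right) - d = \left(d + \left(7 - 36\right)\right) 2 d - d = \left(d - 29\right) 2 d - d = \left(-29 + d\right) 2 d - d = 2 d \left(-29 + d\right) - d = - d + 2 d \left(-29 + d\right)$)
$\frac{Z{\left(Y{\left(5 \left(-4\right) 5 \right)} \right)}}{v{\left(14,17 \right)}} = \frac{2 \left(-59 + 2 \cdot 2\right)}{17 \cdot 14} = \frac{2 \left(-59 + 4\right)}{238} = 2 \left(-55\right) \frac{1}{238} = \left(-110\right) \frac{1}{238} = - \frac{55}{119}$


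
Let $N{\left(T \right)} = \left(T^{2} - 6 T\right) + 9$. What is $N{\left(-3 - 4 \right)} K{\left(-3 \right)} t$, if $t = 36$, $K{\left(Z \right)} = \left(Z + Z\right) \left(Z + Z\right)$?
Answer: $129600$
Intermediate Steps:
$K{\left(Z \right)} = 4 Z^{2}$ ($K{\left(Z \right)} = 2 Z 2 Z = 4 Z^{2}$)
$N{\left(T \right)} = 9 + T^{2} - 6 T$
$N{\left(-3 - 4 \right)} K{\left(-3 \right)} t = \left(9 + \left(-3 - 4\right)^{2} - 6 \left(-3 - 4\right)\right) 4 \left(-3\right)^{2} \cdot 36 = \left(9 + \left(-3 - 4\right)^{2} - 6 \left(-3 - 4\right)\right) 4 \cdot 9 \cdot 36 = \left(9 + \left(-7\right)^{2} - -42\right) 36 \cdot 36 = \left(9 + 49 + 42\right) 36 \cdot 36 = 100 \cdot 36 \cdot 36 = 3600 \cdot 36 = 129600$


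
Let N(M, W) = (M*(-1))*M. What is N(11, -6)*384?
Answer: -46464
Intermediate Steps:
N(M, W) = -M² (N(M, W) = (-M)*M = -M²)
N(11, -6)*384 = -1*11²*384 = -1*121*384 = -121*384 = -46464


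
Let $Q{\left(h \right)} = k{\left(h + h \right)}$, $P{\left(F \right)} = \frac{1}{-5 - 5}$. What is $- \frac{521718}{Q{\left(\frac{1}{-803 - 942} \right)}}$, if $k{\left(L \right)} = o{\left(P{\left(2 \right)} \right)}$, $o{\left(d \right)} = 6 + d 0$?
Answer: $-86953$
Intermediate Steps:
$P{\left(F \right)} = - \frac{1}{10}$ ($P{\left(F \right)} = \frac{1}{-10} = - \frac{1}{10}$)
$o{\left(d \right)} = 6$ ($o{\left(d \right)} = 6 + 0 = 6$)
$k{\left(L \right)} = 6$
$Q{\left(h \right)} = 6$
$- \frac{521718}{Q{\left(\frac{1}{-803 - 942} \right)}} = - \frac{521718}{6} = \left(-521718\right) \frac{1}{6} = -86953$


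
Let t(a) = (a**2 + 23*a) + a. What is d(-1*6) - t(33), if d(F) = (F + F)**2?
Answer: -1737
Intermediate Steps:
d(F) = 4*F**2 (d(F) = (2*F)**2 = 4*F**2)
t(a) = a**2 + 24*a
d(-1*6) - t(33) = 4*(-1*6)**2 - 33*(24 + 33) = 4*(-6)**2 - 33*57 = 4*36 - 1*1881 = 144 - 1881 = -1737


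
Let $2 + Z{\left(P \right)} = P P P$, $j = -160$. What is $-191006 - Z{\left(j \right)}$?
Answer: $3904996$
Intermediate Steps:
$Z{\left(P \right)} = -2 + P^{3}$ ($Z{\left(P \right)} = -2 + P P P = -2 + P^{2} P = -2 + P^{3}$)
$-191006 - Z{\left(j \right)} = -191006 - \left(-2 + \left(-160\right)^{3}\right) = -191006 - \left(-2 - 4096000\right) = -191006 - -4096002 = -191006 + 4096002 = 3904996$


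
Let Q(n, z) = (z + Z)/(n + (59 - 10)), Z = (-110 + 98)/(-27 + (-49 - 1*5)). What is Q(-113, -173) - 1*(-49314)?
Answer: 85219259/1728 ≈ 49317.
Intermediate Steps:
Z = 4/27 (Z = -12/(-27 + (-49 - 5)) = -12/(-27 - 54) = -12/(-81) = -12*(-1/81) = 4/27 ≈ 0.14815)
Q(n, z) = (4/27 + z)/(49 + n) (Q(n, z) = (z + 4/27)/(n + (59 - 10)) = (4/27 + z)/(n + 49) = (4/27 + z)/(49 + n))
Q(-113, -173) - 1*(-49314) = (4/27 - 173)/(49 - 113) - 1*(-49314) = -4667/27/(-64) + 49314 = -1/64*(-4667/27) + 49314 = 4667/1728 + 49314 = 85219259/1728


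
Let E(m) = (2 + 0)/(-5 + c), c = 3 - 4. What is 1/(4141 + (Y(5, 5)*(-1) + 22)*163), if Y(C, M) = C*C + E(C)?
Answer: 3/11119 ≈ 0.00026981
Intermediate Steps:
c = -1
E(m) = -1/3 (E(m) = (2 + 0)/(-5 - 1) = 2/(-6) = 2*(-1/6) = -1/3)
Y(C, M) = -1/3 + C**2 (Y(C, M) = C*C - 1/3 = C**2 - 1/3 = -1/3 + C**2)
1/(4141 + (Y(5, 5)*(-1) + 22)*163) = 1/(4141 + ((-1/3 + 5**2)*(-1) + 22)*163) = 1/(4141 + ((-1/3 + 25)*(-1) + 22)*163) = 1/(4141 + ((74/3)*(-1) + 22)*163) = 1/(4141 + (-74/3 + 22)*163) = 1/(4141 - 8/3*163) = 1/(4141 - 1304/3) = 1/(11119/3) = 3/11119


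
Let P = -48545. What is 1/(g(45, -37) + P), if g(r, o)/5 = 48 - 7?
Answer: -1/48340 ≈ -2.0687e-5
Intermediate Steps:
g(r, o) = 205 (g(r, o) = 5*(48 - 7) = 5*41 = 205)
1/(g(45, -37) + P) = 1/(205 - 48545) = 1/(-48340) = -1/48340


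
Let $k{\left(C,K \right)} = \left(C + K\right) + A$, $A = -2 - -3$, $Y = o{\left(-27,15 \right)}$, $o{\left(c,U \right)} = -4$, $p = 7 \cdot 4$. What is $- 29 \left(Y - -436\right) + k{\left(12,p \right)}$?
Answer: $-12487$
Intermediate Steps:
$p = 28$
$Y = -4$
$A = 1$ ($A = -2 + 3 = 1$)
$k{\left(C,K \right)} = 1 + C + K$ ($k{\left(C,K \right)} = \left(C + K\right) + 1 = 1 + C + K$)
$- 29 \left(Y - -436\right) + k{\left(12,p \right)} = - 29 \left(-4 - -436\right) + \left(1 + 12 + 28\right) = - 29 \left(-4 + 436\right) + 41 = \left(-29\right) 432 + 41 = -12528 + 41 = -12487$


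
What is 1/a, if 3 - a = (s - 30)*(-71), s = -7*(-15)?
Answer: 1/5328 ≈ 0.00018769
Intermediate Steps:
s = 105
a = 5328 (a = 3 - (105 - 30)*(-71) = 3 - 75*(-71) = 3 - 1*(-5325) = 3 + 5325 = 5328)
1/a = 1/5328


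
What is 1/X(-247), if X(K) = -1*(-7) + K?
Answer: -1/240 ≈ -0.0041667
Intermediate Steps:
X(K) = 7 + K
1/X(-247) = 1/(7 - 247) = 1/(-240) = -1/240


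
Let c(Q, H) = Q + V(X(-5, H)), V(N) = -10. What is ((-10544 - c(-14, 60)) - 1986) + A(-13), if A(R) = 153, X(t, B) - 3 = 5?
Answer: -12353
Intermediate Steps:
X(t, B) = 8 (X(t, B) = 3 + 5 = 8)
c(Q, H) = -10 + Q (c(Q, H) = Q - 10 = -10 + Q)
((-10544 - c(-14, 60)) - 1986) + A(-13) = ((-10544 - (-10 - 14)) - 1986) + 153 = ((-10544 - 1*(-24)) - 1986) + 153 = ((-10544 + 24) - 1986) + 153 = (-10520 - 1986) + 153 = -12506 + 153 = -12353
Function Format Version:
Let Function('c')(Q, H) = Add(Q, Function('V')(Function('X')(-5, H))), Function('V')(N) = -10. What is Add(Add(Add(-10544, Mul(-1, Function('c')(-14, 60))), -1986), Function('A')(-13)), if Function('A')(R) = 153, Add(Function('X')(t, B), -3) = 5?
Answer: -12353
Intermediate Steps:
Function('X')(t, B) = 8 (Function('X')(t, B) = Add(3, 5) = 8)
Function('c')(Q, H) = Add(-10, Q) (Function('c')(Q, H) = Add(Q, -10) = Add(-10, Q))
Add(Add(Add(-10544, Mul(-1, Function('c')(-14, 60))), -1986), Function('A')(-13)) = Add(Add(Add(-10544, Mul(-1, Add(-10, -14))), -1986), 153) = Add(Add(Add(-10544, Mul(-1, -24)), -1986), 153) = Add(Add(Add(-10544, 24), -1986), 153) = Add(Add(-10520, -1986), 153) = Add(-12506, 153) = -12353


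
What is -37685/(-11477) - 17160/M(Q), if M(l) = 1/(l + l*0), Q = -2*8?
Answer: 3151162805/11477 ≈ 2.7456e+5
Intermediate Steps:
Q = -16
M(l) = 1/l (M(l) = 1/(l + 0) = 1/l)
-37685/(-11477) - 17160/M(Q) = -37685/(-11477) - 17160/(1/(-16)) = -37685*(-1/11477) - 17160/(-1/16) = 37685/11477 - 17160*(-16) = 37685/11477 + 274560 = 3151162805/11477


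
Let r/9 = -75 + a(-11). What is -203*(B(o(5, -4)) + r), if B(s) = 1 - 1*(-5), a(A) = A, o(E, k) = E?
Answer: 155904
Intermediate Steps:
B(s) = 6 (B(s) = 1 + 5 = 6)
r = -774 (r = 9*(-75 - 11) = 9*(-86) = -774)
-203*(B(o(5, -4)) + r) = -203*(6 - 774) = -203*(-768) = 155904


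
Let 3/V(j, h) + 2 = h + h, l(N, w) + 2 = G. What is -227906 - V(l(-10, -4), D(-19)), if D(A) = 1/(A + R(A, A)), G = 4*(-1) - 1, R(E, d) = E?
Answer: -2962759/13 ≈ -2.2790e+5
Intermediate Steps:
G = -5 (G = -4 - 1 = -5)
D(A) = 1/(2*A) (D(A) = 1/(A + A) = 1/(2*A))
l(N, w) = -7 (l(N, w) = -2 - 5 = -7)
V(j, h) = 3/(-2 + 2*h) (V(j, h) = 3/(-2 + (h + h)) = 3/(-2 + 2*h))
-227906 - V(l(-10, -4), D(-19)) = -227906 - 3/(2*(-1 + (½)/(-19))) = -227906 - 3/(2*(-1 + (½)*(-1/19))) = -227906 - 3/(2*(-1 - 1/38)) = -227906 - 3/(2*(-39/38)) = -227906 - 3*(-38)/(2*39) = -227906 - 1*(-19/13) = -227906 + 19/13 = -2962759/13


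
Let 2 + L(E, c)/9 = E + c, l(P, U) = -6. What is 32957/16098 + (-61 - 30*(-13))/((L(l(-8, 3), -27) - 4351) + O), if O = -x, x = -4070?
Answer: 7173065/4797204 ≈ 1.4953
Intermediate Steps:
L(E, c) = -18 + 9*E + 9*c (L(E, c) = -18 + 9*(E + c) = -18 + (9*E + 9*c) = -18 + 9*E + 9*c)
O = 4070 (O = -1*(-4070) = 4070)
32957/16098 + (-61 - 30*(-13))/((L(l(-8, 3), -27) - 4351) + O) = 32957/16098 + (-61 - 30*(-13))/(((-18 + 9*(-6) + 9*(-27)) - 4351) + 4070) = 32957*(1/16098) + (-61 + 390)/(((-18 - 54 - 243) - 4351) + 4070) = 32957/16098 + 329/((-315 - 4351) + 4070) = 32957/16098 + 329/(-4666 + 4070) = 32957/16098 + 329/(-596) = 32957/16098 + 329*(-1/596) = 32957/16098 - 329/596 = 7173065/4797204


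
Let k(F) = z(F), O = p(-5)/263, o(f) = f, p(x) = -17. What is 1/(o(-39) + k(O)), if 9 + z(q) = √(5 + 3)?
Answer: -6/287 - √2/1148 ≈ -0.022138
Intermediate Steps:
z(q) = -9 + 2*√2 (z(q) = -9 + √(5 + 3) = -9 + √8 = -9 + 2*√2)
O = -17/263 ≈ -0.064639
k(F) = -9 + 2*√2
1/(o(-39) + k(O)) = 1/(-39 + (-9 + 2*√2)) = 1/(-48 + 2*√2)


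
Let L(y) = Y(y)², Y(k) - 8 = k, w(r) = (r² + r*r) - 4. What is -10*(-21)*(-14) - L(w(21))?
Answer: -787936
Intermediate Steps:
w(r) = -4 + 2*r² (w(r) = (r² + r²) - 4 = 2*r² - 4 = -4 + 2*r²)
Y(k) = 8 + k
L(y) = (8 + y)²
-10*(-21)*(-14) - L(w(21)) = -10*(-21)*(-14) - (8 + (-4 + 2*21²))² = 210*(-14) - (8 + (-4 + 2*441))² = -2940 - (8 + (-4 + 882))² = -2940 - (8 + 878)² = -2940 - 1*886² = -2940 - 1*784996 = -2940 - 784996 = -787936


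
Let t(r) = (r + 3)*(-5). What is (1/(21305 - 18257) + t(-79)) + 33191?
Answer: 102324409/3048 ≈ 33571.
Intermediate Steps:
t(r) = -15 - 5*r (t(r) = (3 + r)*(-5) = -15 - 5*r)
(1/(21305 - 18257) + t(-79)) + 33191 = (1/(21305 - 18257) + (-15 - 5*(-79))) + 33191 = (1/3048 + (-15 + 395)) + 33191 = (1/3048 + 380) + 33191 = 1158241/3048 + 33191 = 102324409/3048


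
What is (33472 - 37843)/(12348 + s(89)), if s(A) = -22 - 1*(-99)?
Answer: -4371/12425 ≈ -0.35179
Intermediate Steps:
s(A) = 77 (s(A) = -22 + 99 = 77)
(33472 - 37843)/(12348 + s(89)) = (33472 - 37843)/(12348 + 77) = -4371/12425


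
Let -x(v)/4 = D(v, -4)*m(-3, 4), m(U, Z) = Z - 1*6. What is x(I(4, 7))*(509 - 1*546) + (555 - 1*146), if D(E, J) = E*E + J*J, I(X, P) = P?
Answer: -18831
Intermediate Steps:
D(E, J) = E**2 + J**2
m(U, Z) = -6 + Z (m(U, Z) = Z - 6 = -6 + Z)
x(v) = 128 + 8*v**2 (x(v) = -4*(v**2 + (-4)**2)*(-6 + 4) = -4*(v**2 + 16)*(-2) = -4*(16 + v**2)*(-2) = -4*(-32 - 2*v**2) = 128 + 8*v**2)
x(I(4, 7))*(509 - 1*546) + (555 - 1*146) = (128 + 8*7**2)*(509 - 1*546) + (555 - 1*146) = (128 + 8*49)*(509 - 546) + (555 - 146) = (128 + 392)*(-37) + 409 = 520*(-37) + 409 = -19240 + 409 = -18831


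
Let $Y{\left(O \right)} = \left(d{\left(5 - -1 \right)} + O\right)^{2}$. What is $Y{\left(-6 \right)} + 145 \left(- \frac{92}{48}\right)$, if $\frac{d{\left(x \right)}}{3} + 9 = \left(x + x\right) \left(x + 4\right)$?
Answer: $\frac{1279813}{12} \approx 1.0665 \cdot 10^{5}$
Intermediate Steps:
$d{\left(x \right)} = -27 + 6 x \left(4 + x\right)$ ($d{\left(x \right)} = -27 + 3 \left(x + x\right) \left(x + 4\right) = -27 + 3 \cdot 2 x \left(4 + x\right) = -27 + 6 x \left(4 + x\right)$)
$Y{\left(O \right)} = \left(333 + O\right)^{2}$ ($Y{\left(O \right)} = \left(\left(-27 + 6 \left(5 - -1\right)^{2} + 24 \left(5 - -1\right)\right) + O\right)^{2} = \left(\left(-27 + 6 \left(5 + 1\right)^{2} + 24 \left(5 + 1\right)\right) + O\right)^{2} = \left(\left(-27 + 6 \cdot 6^{2} + 24 \cdot 6\right) + O\right)^{2} = \left(\left(-27 + 6 \cdot 36 + 144\right) + O\right)^{2} = \left(\left(-27 + 216 + 144\right) + O\right)^{2} = \left(333 + O\right)^{2}$)
$Y{\left(-6 \right)} + 145 \left(- \frac{92}{48}\right) = \left(333 - 6\right)^{2} + 145 \left(- \frac{92}{48}\right) = 327^{2} + 145 \left(\left(-92\right) \frac{1}{48}\right) = 106929 + 145 \left(- \frac{23}{12}\right) = 106929 - \frac{3335}{12} = \frac{1279813}{12}$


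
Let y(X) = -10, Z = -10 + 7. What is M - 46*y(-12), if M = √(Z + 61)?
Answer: 460 + √58 ≈ 467.62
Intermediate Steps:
Z = -3
M = √58 (M = √(-3 + 61) = √58 ≈ 7.6158)
M - 46*y(-12) = √58 - 46*(-10) = √58 + 460 = 460 + √58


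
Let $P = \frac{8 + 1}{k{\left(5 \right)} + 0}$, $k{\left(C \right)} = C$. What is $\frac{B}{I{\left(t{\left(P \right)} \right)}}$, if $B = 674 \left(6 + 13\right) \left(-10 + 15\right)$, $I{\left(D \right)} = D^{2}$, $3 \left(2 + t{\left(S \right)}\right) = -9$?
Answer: $\frac{12806}{5} \approx 2561.2$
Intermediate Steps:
$P = \frac{9}{5}$ ($P = \frac{8 + 1}{5 + 0} = \frac{9}{5} \approx 1.8$)
$t{\left(S \right)} = -5$ ($t{\left(S \right)} = -2 + \frac{1}{3} \left(-9\right) = -2 - 3 = -5$)
$B = 64030$ ($B = 674 \cdot 19 \cdot 5 = 674 \cdot 95 = 64030$)
$\frac{B}{I{\left(t{\left(P \right)} \right)}} = \frac{64030}{\left(-5\right)^{2}} = \frac{64030}{25} = 64030 \cdot \frac{1}{25} = \frac{12806}{5}$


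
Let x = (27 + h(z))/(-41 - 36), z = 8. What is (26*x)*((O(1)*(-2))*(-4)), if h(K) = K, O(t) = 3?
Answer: -3120/11 ≈ -283.64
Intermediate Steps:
x = -5/11 (x = (27 + 8)/(-41 - 36) = 35/(-77) = 35*(-1/77) = -5/11 ≈ -0.45455)
(26*x)*((O(1)*(-2))*(-4)) = (26*(-5/11))*((3*(-2))*(-4)) = -(-780)*(-4)/11 = -130/11*24 = -3120/11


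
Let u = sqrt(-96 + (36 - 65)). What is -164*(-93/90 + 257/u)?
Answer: 2542/15 + 42148*I*sqrt(5)/25 ≈ 169.47 + 3769.8*I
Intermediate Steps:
u = 5*I*sqrt(5) (u = sqrt(-96 - 29) = sqrt(-125) = 5*I*sqrt(5) ≈ 11.18*I)
-164*(-93/90 + 257/u) = -164*(-93/90 + 257/((5*I*sqrt(5)))) = -164*(-93*1/90 + 257*(-I*sqrt(5)/25)) = -164*(-31/30 - 257*I*sqrt(5)/25) = 2542/15 + 42148*I*sqrt(5)/25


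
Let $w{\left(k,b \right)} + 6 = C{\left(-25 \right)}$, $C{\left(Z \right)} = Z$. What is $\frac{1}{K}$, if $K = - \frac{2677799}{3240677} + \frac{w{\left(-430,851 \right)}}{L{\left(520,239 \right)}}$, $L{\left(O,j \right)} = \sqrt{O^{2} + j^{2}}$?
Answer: $- \frac{2842188469314010883}{2338432123989485752} + \frac{325561609968199 \sqrt{327521}}{2338432123989485752} \approx -1.1357$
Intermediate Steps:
$w{\left(k,b \right)} = -31$ ($w{\left(k,b \right)} = -6 - 25 = -31$)
$K = - \frac{2677799}{3240677} - \frac{31 \sqrt{327521}}{327521}$ ($K = - \frac{2677799}{3240677} - \frac{31}{\sqrt{520^{2} + 239^{2}}} = \left(-2677799\right) \frac{1}{3240677} - \frac{31}{\sqrt{270400 + 57121}} = - \frac{2677799}{3240677} - \frac{31}{\sqrt{327521}} = - \frac{2677799}{3240677} - 31 \frac{\sqrt{327521}}{327521} = - \frac{2677799}{3240677} - \frac{31 \sqrt{327521}}{327521} \approx -0.88048$)
$\frac{1}{K} = \frac{1}{- \frac{2677799}{3240677} - \frac{31 \sqrt{327521}}{327521}}$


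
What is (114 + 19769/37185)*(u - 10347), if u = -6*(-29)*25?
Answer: -8513459141/12395 ≈ -6.8685e+5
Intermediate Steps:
u = 4350 (u = 174*25 = 4350)
(114 + 19769/37185)*(u - 10347) = (114 + 19769/37185)*(4350 - 10347) = (114 + 19769*(1/37185))*(-5997) = (114 + 19769/37185)*(-5997) = (4258859/37185)*(-5997) = -8513459141/12395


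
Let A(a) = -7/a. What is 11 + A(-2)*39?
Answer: 295/2 ≈ 147.50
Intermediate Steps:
11 + A(-2)*39 = 11 - 7/(-2)*39 = 11 - 7*(-1/2)*39 = 11 + (7/2)*39 = 11 + 273/2 = 295/2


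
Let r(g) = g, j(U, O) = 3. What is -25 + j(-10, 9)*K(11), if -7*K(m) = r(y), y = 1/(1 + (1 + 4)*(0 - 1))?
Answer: -697/28 ≈ -24.893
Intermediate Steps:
y = -¼ (y = 1/(1 + 5*(-1)) = 1/(1 - 5) = 1/(-4) = -¼ ≈ -0.25000)
K(m) = 1/28 (K(m) = -⅐*(-¼) = 1/28)
-25 + j(-10, 9)*K(11) = -25 + 3*(1/28) = -25 + 3/28 = -697/28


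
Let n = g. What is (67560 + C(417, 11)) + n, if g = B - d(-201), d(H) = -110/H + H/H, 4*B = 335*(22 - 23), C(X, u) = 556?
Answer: 54696685/804 ≈ 68031.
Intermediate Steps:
B = -335/4 (B = (335*(22 - 23))/4 = (335*(-1))/4 = (¼)*(-335) = -335/4 ≈ -83.750)
d(H) = 1 - 110/H (d(H) = -110/H + 1 = 1 - 110/H)
g = -68579/804 (g = -335/4 - (-110 - 201)/(-201) = -335/4 - (-1)*(-311)/201 = -335/4 - 1*311/201 = -335/4 - 311/201 = -68579/804 ≈ -85.297)
n = -68579/804 ≈ -85.297
(67560 + C(417, 11)) + n = (67560 + 556) - 68579/804 = 68116 - 68579/804 = 54696685/804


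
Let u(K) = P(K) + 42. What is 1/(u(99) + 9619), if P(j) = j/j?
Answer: 1/9662 ≈ 0.00010350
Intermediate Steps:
P(j) = 1
u(K) = 43 (u(K) = 1 + 42 = 43)
1/(u(99) + 9619) = 1/(43 + 9619) = 1/9662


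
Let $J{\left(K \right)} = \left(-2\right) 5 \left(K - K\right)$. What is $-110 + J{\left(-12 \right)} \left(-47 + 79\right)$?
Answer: $-110$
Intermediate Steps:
$J{\left(K \right)} = 0$ ($J{\left(K \right)} = \left(-10\right) 0 = 0$)
$-110 + J{\left(-12 \right)} \left(-47 + 79\right) = -110 + 0 \left(-47 + 79\right) = -110 + 0 \cdot 32 = -110 + 0 = -110$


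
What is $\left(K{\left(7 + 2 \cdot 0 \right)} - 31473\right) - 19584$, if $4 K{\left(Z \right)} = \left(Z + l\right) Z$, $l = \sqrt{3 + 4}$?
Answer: $- \frac{204179}{4} + \frac{7 \sqrt{7}}{4} \approx -51040.0$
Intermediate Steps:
$l = \sqrt{7} \approx 2.6458$
$K{\left(Z \right)} = \frac{Z \left(Z + \sqrt{7}\right)}{4}$ ($K{\left(Z \right)} = \frac{\left(Z + \sqrt{7}\right) Z}{4} = \frac{Z \left(Z + \sqrt{7}\right)}{4}$)
$\left(K{\left(7 + 2 \cdot 0 \right)} - 31473\right) - 19584 = \left(\frac{\left(7 + 2 \cdot 0\right) \left(\left(7 + 2 \cdot 0\right) + \sqrt{7}\right)}{4} - 31473\right) - 19584 = \left(\frac{\left(7 + 0\right) \left(\left(7 + 0\right) + \sqrt{7}\right)}{4} - 31473\right) - 19584 = \left(\frac{1}{4} \cdot 7 \left(7 + \sqrt{7}\right) - 31473\right) - 19584 = \left(\left(\frac{49}{4} + \frac{7 \sqrt{7}}{4}\right) - 31473\right) - 19584 = \left(- \frac{125843}{4} + \frac{7 \sqrt{7}}{4}\right) - 19584 = - \frac{204179}{4} + \frac{7 \sqrt{7}}{4}$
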